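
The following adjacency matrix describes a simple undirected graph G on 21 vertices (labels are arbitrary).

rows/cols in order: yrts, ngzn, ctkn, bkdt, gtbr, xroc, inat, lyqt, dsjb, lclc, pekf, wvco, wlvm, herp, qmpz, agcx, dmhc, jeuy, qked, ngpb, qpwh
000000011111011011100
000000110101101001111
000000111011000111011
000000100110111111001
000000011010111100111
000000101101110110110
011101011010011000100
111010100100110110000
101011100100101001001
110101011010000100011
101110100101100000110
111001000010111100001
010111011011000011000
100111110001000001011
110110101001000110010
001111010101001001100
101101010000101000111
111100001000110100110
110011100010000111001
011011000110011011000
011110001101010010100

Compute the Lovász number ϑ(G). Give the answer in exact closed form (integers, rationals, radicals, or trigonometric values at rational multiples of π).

N(gtbr) = {lyqt, dsjb, pekf, wlvm, herp, qmpz, agcx, qked, ngpb, qpwh}, |N(gtbr)| = 10.
Vertex yrts has 10 neighbors: lyqt, dsjb, lclc, pekf, wvco, herp, qmpz, dmhc, jeuy, qked.
Vertex wvco has 10 neighbors: yrts, ngzn, ctkn, xroc, pekf, wlvm, herp, qmpz, agcx, qpwh.
deg(bkdt) = 10; N(bkdt) = {inat, lclc, pekf, wlvm, herp, qmpz, agcx, dmhc, jeuy, qpwh}.
21-vertex 10-regular graph: Kneser-type, 2-subsets of [7].
spec(A) ≈ [10.0, 1.0, -4.0] (distinct, 6 d.p.).
λ_max=10, λ_min=-4; ϑ = −21·λ_min/(λ_max−λ_min) = 6.
ϑ(G) ≈ 6.000000.

6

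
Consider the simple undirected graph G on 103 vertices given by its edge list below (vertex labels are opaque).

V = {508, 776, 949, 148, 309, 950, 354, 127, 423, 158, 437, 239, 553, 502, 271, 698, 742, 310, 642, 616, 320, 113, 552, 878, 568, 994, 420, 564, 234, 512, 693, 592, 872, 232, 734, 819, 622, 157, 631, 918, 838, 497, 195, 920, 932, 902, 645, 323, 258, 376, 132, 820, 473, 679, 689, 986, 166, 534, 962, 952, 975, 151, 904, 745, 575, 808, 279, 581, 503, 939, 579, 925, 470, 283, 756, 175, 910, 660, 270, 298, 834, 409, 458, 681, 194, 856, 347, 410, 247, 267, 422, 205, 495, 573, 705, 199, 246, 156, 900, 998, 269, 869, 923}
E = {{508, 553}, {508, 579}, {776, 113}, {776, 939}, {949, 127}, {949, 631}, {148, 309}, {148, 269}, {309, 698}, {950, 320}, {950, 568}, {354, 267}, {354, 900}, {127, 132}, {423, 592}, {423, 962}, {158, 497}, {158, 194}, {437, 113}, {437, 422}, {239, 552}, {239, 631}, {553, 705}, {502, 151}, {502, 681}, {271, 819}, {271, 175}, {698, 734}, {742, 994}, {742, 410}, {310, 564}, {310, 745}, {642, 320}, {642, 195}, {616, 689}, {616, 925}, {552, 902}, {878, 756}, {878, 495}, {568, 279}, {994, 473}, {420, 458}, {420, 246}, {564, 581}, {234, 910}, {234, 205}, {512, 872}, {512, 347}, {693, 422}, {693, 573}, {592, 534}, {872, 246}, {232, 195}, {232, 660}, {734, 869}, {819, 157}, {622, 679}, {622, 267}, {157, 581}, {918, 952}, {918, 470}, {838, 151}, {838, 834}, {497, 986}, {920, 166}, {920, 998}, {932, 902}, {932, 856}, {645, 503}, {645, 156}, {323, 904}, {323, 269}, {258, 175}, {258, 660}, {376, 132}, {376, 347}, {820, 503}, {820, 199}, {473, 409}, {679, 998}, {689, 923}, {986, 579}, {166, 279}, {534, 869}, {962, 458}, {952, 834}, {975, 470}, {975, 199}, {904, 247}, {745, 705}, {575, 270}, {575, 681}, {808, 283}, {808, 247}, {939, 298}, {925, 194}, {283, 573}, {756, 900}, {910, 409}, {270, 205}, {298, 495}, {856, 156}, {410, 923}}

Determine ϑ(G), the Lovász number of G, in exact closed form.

Vertex 195 has 2 neighbors: 642, 232.
deg(354) = 2; N(354) = {267, 900}.
N(512) = {872, 347}, |N(512)| = 2.
Vertex 910 has 2 neighbors: 234, 409.
G on 103 vertices is 2-regular; the odd cycle C_{103}.
Distinct eigenvalues (to 3 d.p.): [2.0, 1.996, 1.985, 1.967, 1.941, 1.908, 1.868, 1.82, 1.767, 1.706, 1.639, 1.566, 1.488, 1.403, 1.314, 1.22, 1.121, 1.018, 0.911, 0.8, 0.687, 0.571, 0.454, 0.334, 0.213, 0.091, -0.03, -0.152, -0.274, -0.394, -0.513, -0.63, -0.744, -0.856, -0.965, -1.07, -1.171, -1.267, -1.359, -1.446, -1.528, -1.604, -1.673, -1.737, -1.794, -1.845, -1.888, -1.925, -1.955, -1.977, -1.992, -1.999].
Lovász: ϑ = −103(-2*cos(pi/103))/(2+-(-1)*2*cos(pi/103)) = 103*cos(pi/103)/(cos(pi/103) + 1).
Numerically 51.48802.
Check 51 ≤ 103*cos(pi/103)/(cos(pi/103) + 1) ≤ 52: both strict.

103*cos(pi/103)/(cos(pi/103) + 1)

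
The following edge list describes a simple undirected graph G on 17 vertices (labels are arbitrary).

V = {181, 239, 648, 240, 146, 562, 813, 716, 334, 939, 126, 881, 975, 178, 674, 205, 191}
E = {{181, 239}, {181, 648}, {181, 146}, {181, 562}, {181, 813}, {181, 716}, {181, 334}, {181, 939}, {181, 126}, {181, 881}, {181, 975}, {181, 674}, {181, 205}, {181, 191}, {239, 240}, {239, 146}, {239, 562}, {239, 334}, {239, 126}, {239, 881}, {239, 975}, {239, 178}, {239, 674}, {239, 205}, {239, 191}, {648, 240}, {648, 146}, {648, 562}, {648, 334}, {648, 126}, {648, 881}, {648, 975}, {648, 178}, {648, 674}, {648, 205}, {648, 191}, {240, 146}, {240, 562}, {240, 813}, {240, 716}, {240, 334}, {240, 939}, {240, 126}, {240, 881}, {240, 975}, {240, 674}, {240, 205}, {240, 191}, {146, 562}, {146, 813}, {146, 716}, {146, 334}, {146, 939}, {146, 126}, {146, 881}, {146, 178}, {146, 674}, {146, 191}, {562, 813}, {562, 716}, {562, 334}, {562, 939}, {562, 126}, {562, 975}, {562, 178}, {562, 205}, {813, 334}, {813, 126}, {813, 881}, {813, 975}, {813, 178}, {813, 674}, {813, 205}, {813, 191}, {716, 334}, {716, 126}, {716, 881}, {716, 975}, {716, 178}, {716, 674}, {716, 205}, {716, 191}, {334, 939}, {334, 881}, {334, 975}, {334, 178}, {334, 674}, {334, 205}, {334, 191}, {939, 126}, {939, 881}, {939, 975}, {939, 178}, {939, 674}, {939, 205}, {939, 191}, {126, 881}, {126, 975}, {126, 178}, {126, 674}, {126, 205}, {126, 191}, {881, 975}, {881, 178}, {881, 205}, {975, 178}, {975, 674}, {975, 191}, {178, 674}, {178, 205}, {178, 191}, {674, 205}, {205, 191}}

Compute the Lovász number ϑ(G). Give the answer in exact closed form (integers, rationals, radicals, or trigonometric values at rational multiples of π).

deg(562) = 13; N(562) = {181, 239, 648, 240, 146, 813, 716, 334, 939, 126, 975, 178, 205}.
N(126) = {181, 239, 648, 240, 146, 562, 813, 716, 939, 881, 975, 178, 674, 205, 191}, |N(126)| = 15.
N(181) = {239, 648, 146, 562, 813, 716, 334, 939, 126, 881, 975, 674, 205, 191}, |N(181)| = 14.
deg(674) = 13; N(674) = {181, 239, 648, 240, 146, 813, 716, 334, 939, 126, 975, 178, 205}.
Complete 5-partite, parts [5, 4, 3, 3, 2]: perfect, ϑ = α = 5.
Numerically 5.0000.
α=5, χ(Ḡ)=5; ϑ=5 lies between (collapsed).

5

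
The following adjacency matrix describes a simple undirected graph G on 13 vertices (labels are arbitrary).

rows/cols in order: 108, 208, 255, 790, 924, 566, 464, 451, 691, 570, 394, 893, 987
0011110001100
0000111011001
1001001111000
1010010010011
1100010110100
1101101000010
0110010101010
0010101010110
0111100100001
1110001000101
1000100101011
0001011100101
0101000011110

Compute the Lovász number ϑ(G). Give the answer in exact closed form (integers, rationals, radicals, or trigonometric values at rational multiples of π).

sqrt(13)

deg(987) = 6; N(987) = {208, 790, 691, 570, 394, 893}.
N(570) = {108, 208, 255, 464, 394, 987}, |N(570)| = 6.
Vertex 451 has 6 neighbors: 255, 924, 464, 691, 394, 893.
Vertex 255 has 6 neighbors: 108, 790, 464, 451, 691, 570.
Regular of degree 6 on 13 vertices: SR(13,6,2,3) — a Paley graph.
The 3 distinct eigenvalues: [6.0, 1.30278, -2.30278].
Lovász (edge-transitive): ϑ = −13·(-sqrt(13)/2 - 1/2)/((6)−(-sqrt(13)/2 - 1/2)) = sqrt(13).
= 3.60555… (decimal).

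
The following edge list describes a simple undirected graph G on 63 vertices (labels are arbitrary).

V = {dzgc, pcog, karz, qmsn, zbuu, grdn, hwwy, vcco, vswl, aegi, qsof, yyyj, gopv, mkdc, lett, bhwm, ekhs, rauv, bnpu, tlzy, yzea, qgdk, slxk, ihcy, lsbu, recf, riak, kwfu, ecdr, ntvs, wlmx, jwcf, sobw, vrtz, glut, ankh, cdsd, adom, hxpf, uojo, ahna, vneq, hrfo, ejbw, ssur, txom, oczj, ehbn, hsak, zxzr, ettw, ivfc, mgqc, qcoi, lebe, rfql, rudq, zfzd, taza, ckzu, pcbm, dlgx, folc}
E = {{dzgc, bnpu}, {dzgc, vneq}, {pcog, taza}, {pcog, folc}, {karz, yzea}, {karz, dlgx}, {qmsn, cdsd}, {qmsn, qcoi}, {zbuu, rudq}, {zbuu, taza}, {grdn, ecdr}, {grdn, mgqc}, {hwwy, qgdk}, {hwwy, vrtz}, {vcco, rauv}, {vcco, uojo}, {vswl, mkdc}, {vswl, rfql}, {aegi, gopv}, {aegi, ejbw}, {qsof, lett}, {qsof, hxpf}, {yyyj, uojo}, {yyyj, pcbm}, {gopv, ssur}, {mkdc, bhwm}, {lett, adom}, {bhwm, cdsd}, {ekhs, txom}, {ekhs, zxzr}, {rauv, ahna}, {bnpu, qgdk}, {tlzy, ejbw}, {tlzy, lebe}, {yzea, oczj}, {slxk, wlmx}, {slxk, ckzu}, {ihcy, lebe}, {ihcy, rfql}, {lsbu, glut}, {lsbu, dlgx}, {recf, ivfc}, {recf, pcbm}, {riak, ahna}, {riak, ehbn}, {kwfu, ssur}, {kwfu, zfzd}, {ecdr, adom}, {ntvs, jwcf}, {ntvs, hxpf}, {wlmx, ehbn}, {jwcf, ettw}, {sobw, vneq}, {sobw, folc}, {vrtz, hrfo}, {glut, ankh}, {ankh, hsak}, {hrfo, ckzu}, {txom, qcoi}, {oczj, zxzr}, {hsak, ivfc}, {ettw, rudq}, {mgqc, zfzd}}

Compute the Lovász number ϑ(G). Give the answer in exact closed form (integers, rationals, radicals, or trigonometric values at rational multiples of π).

Vertex grdn has 2 neighbors: ecdr, mgqc.
deg(bhwm) = 2; N(bhwm) = {mkdc, cdsd}.
Vertex taza has 2 neighbors: pcog, zbuu.
Vertex pcog has 2 neighbors: taza, folc.
63-vertex 2-regular graph: a single 63-cycle (edge-transitive).
spec(A) ≈ [2.0, 1.990062, 1.960345, 1.911146, 1.842952, 1.756443, 1.652478, 1.532089, 1.396474, 1.24698, 1.085093, 0.912421, 0.730682, 0.541681, 0.347296, 0.14946, -0.049861, -0.248687, -0.445042, -0.636973, -0.822574, -1.0, -1.167487, -1.323372, -1.466104, -1.594265, -1.706582, -1.801938, -1.879385, -1.938155, -1.977662, -1.997514] (distinct, 6 d.p.).
ϑ = −N·λ_min/(λ_max−λ_min) = −63·(-2*cos(pi/63))/(2−(-2*cos(pi/63))) = 63*cos(pi/63)/(cos(pi/63) + 1).
= 31.4804… (decimal).
31 ≤ 63*cos(pi/63)/(cos(pi/63) + 1) ≤ 32: both strict.

63*cos(pi/63)/(cos(pi/63) + 1)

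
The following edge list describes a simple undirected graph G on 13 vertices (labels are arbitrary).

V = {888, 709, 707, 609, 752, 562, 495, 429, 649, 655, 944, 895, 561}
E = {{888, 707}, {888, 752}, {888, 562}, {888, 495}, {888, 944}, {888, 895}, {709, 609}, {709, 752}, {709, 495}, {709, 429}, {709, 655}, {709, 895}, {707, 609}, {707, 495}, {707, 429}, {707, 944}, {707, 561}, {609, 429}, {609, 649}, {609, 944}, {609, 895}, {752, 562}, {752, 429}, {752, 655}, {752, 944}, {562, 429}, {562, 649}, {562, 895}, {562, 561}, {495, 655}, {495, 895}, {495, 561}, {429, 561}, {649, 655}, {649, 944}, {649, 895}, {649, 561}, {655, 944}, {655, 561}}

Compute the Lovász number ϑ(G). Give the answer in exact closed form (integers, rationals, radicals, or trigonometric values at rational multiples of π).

sqrt(13)

N(655) = {709, 752, 495, 649, 944, 561}, |N(655)| = 6.
Vertex 944 has 6 neighbors: 888, 707, 609, 752, 649, 655.
Vertex 495 has 6 neighbors: 888, 709, 707, 655, 895, 561.
deg(895) = 6; N(895) = {888, 709, 609, 562, 495, 649}.
G on 13 vertices is 6-regular; Paley(13): SR with (k,λ,μ)=(6,2,3).
Distinct eigenvalues (to 6 d.p.): [6.0, 1.302776, -2.302776].
Lovász: ϑ = −13(-sqrt(13)/2 - 1/2)/(6+-(-sqrt(13)/2 - 1/2)) = sqrt(13).
≈ 3.605551275 (to 9 d.p.).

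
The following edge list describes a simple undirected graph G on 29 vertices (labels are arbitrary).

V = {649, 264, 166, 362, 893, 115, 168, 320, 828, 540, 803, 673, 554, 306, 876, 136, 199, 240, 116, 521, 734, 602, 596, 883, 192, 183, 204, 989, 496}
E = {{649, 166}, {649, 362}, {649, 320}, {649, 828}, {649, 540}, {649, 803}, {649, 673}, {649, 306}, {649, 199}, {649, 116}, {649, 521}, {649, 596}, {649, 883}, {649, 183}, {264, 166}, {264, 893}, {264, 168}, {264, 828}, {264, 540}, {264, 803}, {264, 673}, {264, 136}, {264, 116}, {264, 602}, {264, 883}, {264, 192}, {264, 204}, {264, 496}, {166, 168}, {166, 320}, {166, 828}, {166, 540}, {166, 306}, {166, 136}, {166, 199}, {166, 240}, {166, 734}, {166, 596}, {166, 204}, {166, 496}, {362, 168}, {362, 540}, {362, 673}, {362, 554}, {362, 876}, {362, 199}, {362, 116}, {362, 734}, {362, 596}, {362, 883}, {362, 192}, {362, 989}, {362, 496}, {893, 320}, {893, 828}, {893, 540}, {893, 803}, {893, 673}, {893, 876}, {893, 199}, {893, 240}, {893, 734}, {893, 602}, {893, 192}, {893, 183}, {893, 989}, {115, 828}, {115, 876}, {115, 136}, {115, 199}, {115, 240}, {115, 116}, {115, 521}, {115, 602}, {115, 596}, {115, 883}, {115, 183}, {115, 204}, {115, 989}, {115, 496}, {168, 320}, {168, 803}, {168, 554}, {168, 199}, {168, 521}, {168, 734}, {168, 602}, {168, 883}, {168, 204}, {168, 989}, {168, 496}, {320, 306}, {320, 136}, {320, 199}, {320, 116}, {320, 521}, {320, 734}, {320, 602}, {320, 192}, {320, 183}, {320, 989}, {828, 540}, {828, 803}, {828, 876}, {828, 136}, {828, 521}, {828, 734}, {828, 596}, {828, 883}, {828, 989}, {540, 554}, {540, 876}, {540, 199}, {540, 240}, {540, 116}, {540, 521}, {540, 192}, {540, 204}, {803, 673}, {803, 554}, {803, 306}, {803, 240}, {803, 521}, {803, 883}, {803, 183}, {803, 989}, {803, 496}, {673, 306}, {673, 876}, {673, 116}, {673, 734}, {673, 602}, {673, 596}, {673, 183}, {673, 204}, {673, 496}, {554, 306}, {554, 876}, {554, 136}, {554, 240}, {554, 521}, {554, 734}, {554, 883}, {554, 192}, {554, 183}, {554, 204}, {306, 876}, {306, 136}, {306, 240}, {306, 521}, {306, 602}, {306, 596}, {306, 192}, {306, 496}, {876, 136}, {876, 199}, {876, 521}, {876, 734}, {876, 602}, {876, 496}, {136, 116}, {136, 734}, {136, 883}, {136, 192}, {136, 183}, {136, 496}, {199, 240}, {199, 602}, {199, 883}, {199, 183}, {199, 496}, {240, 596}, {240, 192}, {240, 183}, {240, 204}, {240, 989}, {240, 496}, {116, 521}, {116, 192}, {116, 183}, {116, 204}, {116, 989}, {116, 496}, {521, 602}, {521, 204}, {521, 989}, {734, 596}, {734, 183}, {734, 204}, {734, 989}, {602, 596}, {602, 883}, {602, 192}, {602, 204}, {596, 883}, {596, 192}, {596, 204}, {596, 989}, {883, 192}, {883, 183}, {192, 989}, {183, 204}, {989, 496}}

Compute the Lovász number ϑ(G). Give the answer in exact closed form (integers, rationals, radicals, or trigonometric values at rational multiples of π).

sqrt(29)

deg(803) = 14; N(803) = {649, 264, 893, 168, 828, 673, 554, 306, 240, 521, 883, 183, 989, 496}.
N(521) = {649, 115, 168, 320, 828, 540, 803, 554, 306, 876, 116, 602, 204, 989}, |N(521)| = 14.
deg(320) = 14; N(320) = {649, 166, 893, 168, 306, 136, 199, 116, 521, 734, 602, 192, 183, 989}.
N(136) = {264, 166, 115, 320, 828, 554, 306, 876, 116, 734, 883, 192, 183, 496}, |N(136)| = 14.
Regular of degree 14 on 29 vertices: SR(29,14,6,7) — a Paley graph.
A has 3 distinct eigenvalues ≈ [14.0, 2.192582, -3.192582].
With N=29: ϑ(G) = 29·(-(-sqrt(29)/2 - 1/2))/(14−(-sqrt(29)/2 - 1/2)) = sqrt(29).
ϑ(G) ≈ 5.385164807.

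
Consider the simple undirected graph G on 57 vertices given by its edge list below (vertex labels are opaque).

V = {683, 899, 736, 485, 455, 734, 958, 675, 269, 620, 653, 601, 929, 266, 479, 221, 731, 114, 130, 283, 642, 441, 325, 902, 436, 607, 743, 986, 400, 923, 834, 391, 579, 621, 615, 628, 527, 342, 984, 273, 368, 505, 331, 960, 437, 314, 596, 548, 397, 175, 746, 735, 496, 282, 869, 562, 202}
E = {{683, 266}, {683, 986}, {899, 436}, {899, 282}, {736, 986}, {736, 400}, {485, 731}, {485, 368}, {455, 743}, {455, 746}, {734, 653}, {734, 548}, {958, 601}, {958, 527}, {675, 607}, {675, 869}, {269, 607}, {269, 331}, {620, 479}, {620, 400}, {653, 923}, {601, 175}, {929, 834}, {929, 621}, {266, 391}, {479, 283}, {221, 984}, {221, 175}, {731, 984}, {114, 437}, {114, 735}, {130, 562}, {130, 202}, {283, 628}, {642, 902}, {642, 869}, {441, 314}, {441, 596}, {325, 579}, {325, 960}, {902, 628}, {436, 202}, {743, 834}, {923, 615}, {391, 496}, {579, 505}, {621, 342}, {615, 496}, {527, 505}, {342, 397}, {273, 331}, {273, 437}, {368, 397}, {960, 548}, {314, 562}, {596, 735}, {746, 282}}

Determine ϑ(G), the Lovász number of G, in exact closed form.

Vertex 436 has 2 neighbors: 899, 202.
N(923) = {653, 615}, |N(923)| = 2.
N(496) = {391, 615}, |N(496)| = 2.
N(902) = {642, 628}, |N(902)| = 2.
Every vertex has degree 2 (N=57); the odd cycle C_{57}.
A has 29 distinct eigenvalues ≈ [2.0, 1.987861, 1.951593, 1.891634, 1.808714, 1.703839, 1.578281, 1.433565, 1.271447, 1.093896, 0.903067, 0.701275, 0.490971, 0.274707, 0.055109, -0.165159, -0.383421, -0.59703, -0.803391, -1.0, -1.184471, -1.354563, -1.508213, -1.643556, -1.758948, -1.852988, -1.924536, -1.972723, -1.996963].
With N=57: ϑ(G) = 57·(-(-1)*2*cos(pi/57))/(2−(-2*cos(pi/57))) = 57*cos(pi/57)/(cos(pi/57) + 1).
≈ 28.47835 (to 5 d.p.).
Sandwich: α(G)=28 ≤ ϑ(G)=57*cos(pi/57)/(cos(pi/57) + 1) ≤ χ(Ḡ)=29 (both strict).

57*cos(pi/57)/(cos(pi/57) + 1)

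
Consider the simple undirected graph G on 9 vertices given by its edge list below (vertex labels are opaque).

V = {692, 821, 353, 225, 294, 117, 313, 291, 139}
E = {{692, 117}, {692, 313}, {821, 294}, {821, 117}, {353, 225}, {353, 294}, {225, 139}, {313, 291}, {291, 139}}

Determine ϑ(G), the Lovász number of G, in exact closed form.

9*cos(pi/9)/(cos(pi/9) + 1)

deg(225) = 2; N(225) = {353, 139}.
deg(353) = 2; N(353) = {225, 294}.
N(139) = {225, 291}, |N(139)| = 2.
N(313) = {692, 291}, |N(313)| = 2.
Every vertex has degree 2 (N=9); connected 2-regular on 9 ⇒ C_{9}.
A has 5 distinct eigenvalues ≈ [2.0, 1.532089, 0.347296, -1.0, -1.879385].
With N=9: ϑ(G) = 9·(-(-1)*2*cos(pi/9))/(2−(-2*cos(pi/9))) = 9*cos(pi/9)/(cos(pi/9) + 1).
ϑ(G) ≈ 4.36008958.
Lovász sandwich 4 ≤ 9*cos(pi/9)/(cos(pi/9) + 1) ≤ 5: both strict.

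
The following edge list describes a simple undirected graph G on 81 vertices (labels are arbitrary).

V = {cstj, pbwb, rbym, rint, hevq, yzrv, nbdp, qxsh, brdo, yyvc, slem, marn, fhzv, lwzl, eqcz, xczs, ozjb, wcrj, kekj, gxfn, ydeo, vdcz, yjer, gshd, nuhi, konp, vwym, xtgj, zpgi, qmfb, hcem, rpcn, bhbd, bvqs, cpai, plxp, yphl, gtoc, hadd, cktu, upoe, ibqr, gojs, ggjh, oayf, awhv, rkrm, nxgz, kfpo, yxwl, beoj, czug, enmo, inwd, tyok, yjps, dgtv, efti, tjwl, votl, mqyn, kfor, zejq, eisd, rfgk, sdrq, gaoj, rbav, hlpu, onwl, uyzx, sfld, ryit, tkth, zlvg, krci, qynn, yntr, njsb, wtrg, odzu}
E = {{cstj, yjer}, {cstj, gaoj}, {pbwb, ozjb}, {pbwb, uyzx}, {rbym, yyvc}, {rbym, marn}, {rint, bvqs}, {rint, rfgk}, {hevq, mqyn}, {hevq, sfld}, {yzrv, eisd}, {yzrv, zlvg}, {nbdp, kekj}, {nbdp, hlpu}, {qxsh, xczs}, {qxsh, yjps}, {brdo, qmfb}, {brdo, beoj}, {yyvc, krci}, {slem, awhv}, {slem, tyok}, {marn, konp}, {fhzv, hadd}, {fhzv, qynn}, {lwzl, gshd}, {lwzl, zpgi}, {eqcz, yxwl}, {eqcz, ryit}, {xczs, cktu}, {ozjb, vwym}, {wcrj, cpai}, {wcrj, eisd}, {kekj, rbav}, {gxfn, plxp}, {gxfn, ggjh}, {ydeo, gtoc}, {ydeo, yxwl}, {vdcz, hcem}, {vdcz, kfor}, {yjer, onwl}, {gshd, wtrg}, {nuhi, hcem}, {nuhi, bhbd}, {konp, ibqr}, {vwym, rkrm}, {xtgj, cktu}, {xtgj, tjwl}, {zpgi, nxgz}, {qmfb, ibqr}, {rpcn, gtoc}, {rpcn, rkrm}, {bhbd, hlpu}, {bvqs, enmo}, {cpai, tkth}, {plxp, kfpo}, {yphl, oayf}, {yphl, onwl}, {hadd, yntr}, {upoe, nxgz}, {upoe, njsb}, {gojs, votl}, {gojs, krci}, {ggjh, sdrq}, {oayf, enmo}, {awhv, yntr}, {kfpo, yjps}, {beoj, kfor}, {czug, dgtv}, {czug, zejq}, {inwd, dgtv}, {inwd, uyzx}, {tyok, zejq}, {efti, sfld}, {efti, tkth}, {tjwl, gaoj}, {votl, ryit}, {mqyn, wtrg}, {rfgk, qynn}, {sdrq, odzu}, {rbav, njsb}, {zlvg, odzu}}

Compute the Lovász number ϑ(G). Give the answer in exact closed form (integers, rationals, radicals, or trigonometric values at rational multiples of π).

Vertex sfld has 2 neighbors: hevq, efti.
deg(awhv) = 2; N(awhv) = {slem, yntr}.
N(dgtv) = {czug, inwd}, |N(dgtv)| = 2.
deg(gshd) = 2; N(gshd) = {lwzl, wtrg}.
81-vertex 2-regular graph: this is C_{81}, the 81-cycle.
Distinct eigenvalues (to 4 d.p.): [2.0, 1.994, 1.976, 1.9461, 1.9045, 1.8514, 1.7873, 1.7123, 1.6271, 1.5321, 1.4279, 1.315, 1.1943, 1.0664, 0.9321, 0.7922, 0.6475, 0.4989, 0.3473, 0.1936, 0.0388, -0.1163, -0.2707, -0.4234, -0.5736, -0.7204, -0.8628, -1.0, -1.1312, -1.2556, -1.3725, -1.4811, -1.5808, -1.671, -1.7511, -1.8207, -1.8794, -1.9267, -1.9625, -1.9865, -1.9985].
Lovász (edge-transitive): ϑ = −81·(-2*cos(pi/81))/((2)−(-2*cos(pi/81))) = 81*cos(pi/81)/(cos(pi/81) + 1).
= 40.48477… (decimal).
α=40, χ(Ḡ)=41; ϑ=81*cos(pi/81)/(cos(pi/81) + 1) lies between (both strict).

81*cos(pi/81)/(cos(pi/81) + 1)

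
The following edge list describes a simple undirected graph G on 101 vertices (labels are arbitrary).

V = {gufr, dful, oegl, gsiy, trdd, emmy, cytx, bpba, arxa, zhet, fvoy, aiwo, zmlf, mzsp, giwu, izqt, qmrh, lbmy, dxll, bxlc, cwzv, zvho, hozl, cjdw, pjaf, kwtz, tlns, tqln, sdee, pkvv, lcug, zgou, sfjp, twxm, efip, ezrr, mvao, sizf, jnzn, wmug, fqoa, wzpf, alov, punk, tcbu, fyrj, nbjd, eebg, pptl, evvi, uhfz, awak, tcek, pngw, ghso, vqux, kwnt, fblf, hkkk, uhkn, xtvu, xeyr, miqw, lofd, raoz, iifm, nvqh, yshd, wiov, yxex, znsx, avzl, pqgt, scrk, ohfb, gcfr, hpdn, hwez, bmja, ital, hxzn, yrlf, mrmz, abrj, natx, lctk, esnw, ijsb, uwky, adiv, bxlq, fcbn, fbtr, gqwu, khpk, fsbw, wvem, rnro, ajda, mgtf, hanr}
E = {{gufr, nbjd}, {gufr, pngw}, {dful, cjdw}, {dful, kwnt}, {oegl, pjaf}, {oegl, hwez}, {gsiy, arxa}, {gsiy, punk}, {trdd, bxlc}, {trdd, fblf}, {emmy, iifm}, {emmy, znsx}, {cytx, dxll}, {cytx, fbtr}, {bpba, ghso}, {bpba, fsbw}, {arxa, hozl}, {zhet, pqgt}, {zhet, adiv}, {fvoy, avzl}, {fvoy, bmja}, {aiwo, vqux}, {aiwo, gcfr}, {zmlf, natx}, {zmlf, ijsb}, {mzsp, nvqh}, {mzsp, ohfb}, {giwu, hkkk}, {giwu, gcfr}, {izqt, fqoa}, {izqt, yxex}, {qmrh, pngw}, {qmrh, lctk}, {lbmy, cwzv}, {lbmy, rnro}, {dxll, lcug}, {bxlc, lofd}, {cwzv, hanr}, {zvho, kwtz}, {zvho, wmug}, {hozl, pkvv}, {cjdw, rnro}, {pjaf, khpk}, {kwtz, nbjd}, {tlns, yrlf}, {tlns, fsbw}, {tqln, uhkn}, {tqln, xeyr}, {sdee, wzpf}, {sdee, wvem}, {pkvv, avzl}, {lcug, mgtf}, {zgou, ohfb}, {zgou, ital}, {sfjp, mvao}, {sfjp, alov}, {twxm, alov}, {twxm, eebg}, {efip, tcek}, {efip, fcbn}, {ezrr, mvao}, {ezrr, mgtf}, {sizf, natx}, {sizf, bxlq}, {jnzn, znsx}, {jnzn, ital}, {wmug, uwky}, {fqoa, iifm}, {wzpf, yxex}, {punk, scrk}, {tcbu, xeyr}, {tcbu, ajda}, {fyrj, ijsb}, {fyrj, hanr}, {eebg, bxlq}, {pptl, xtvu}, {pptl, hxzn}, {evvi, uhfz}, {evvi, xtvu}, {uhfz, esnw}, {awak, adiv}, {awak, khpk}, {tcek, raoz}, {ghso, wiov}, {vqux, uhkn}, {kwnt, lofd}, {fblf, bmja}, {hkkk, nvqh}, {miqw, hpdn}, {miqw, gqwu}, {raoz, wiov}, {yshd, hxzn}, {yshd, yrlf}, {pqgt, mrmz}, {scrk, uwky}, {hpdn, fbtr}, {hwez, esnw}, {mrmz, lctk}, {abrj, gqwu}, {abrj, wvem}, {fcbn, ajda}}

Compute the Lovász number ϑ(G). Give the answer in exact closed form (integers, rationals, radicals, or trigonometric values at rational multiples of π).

deg(cwzv) = 2; N(cwzv) = {lbmy, hanr}.
Vertex punk has 2 neighbors: gsiy, scrk.
Vertex khpk has 2 neighbors: pjaf, awak.
deg(sfjp) = 2; N(sfjp) = {mvao, alov}.
Every vertex has degree 2 (N=101); the odd cycle C_{101}.
Distinct eigenvalues (to 6 d.p.): [2.0, 1.996131, 1.98454, 1.96527, 1.938398, 1.904026, 1.862288, 1.813345, 1.757387, 1.694629, 1.625316, 1.549714, 1.468117, 1.38084, 1.288221, 1.190618, 1.088408, 0.981988, 0.871769, 0.758177, 0.641652, 0.522644, 0.401614, 0.279031, 0.155368, 0.031104, -0.093281, -0.217304, -0.340487, -0.462353, -0.582429, -0.700253, -0.815367, -0.927327, -1.035699, -1.140065, -1.240019, -1.335176, -1.425168, -1.509646, -1.588283, -1.660776, -1.726843, -1.78623, -1.838706, -1.884069, -1.922142, -1.952779, -1.975861, -1.991299, -1.999033].
−101·(-2*cos(pi/101)) / ((2)−(-2*cos(pi/101))) = 101*cos(pi/101)/(cos(pi/101) + 1) = ϑ(G).
ϑ(G) ≈ 50.48778.
Lovász sandwich 50 ≤ 101*cos(pi/101)/(cos(pi/101) + 1) ≤ 51: both strict.

101*cos(pi/101)/(cos(pi/101) + 1)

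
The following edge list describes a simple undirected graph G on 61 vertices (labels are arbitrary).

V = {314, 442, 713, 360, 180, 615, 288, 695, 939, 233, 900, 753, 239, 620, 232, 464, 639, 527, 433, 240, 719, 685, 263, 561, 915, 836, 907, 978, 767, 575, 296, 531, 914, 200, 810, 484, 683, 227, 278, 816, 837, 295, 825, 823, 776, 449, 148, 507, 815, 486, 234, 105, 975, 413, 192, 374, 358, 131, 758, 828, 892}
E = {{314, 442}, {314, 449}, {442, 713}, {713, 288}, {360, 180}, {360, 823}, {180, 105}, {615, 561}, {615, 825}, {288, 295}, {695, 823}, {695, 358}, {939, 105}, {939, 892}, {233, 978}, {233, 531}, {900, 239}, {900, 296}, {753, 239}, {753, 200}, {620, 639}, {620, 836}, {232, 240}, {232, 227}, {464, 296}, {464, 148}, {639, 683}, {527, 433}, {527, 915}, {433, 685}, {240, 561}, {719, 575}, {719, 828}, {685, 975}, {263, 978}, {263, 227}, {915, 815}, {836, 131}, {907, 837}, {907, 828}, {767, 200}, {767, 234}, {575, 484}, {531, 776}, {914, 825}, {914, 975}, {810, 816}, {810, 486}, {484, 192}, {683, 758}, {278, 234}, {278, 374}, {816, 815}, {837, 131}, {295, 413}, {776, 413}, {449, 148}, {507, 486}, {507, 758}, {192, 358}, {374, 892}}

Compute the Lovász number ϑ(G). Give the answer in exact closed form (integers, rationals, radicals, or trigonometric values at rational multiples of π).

61*cos(pi/61)/(cos(pi/61) + 1)

Vertex 464 has 2 neighbors: 296, 148.
Vertex 295 has 2 neighbors: 288, 413.
deg(234) = 2; N(234) = {767, 278}.
N(148) = {464, 449}, |N(148)| = 2.
deg(v) = 2 for all v (|V|=61); this is C_{61}, the 61-cycle.
The 31 distinct eigenvalues: [2.0, 1.9894, 1.9577, 1.9053, 1.8326, 1.7406, 1.6301, 1.5023, 1.3585, 1.2004, 1.0296, 0.8478, 0.6571, 0.4594, 0.2568, 0.0515, -0.1544, -0.3586, -0.559, -0.7535, -0.94, -1.1165, -1.2812, -1.4323, -1.5682, -1.6876, -1.789, -1.8714, -1.9341, -1.9762, -1.9973].
−61·(-2*cos(pi/61)) / ((2)−(-2*cos(pi/61))) = 61*cos(pi/61)/(cos(pi/61) + 1) = ϑ(G).
≈ 30.4797665 (to 7 d.p.).
Sandwich: α(G)=30 ≤ ϑ(G)=61*cos(pi/61)/(cos(pi/61) + 1) ≤ χ(Ḡ)=31 (both strict).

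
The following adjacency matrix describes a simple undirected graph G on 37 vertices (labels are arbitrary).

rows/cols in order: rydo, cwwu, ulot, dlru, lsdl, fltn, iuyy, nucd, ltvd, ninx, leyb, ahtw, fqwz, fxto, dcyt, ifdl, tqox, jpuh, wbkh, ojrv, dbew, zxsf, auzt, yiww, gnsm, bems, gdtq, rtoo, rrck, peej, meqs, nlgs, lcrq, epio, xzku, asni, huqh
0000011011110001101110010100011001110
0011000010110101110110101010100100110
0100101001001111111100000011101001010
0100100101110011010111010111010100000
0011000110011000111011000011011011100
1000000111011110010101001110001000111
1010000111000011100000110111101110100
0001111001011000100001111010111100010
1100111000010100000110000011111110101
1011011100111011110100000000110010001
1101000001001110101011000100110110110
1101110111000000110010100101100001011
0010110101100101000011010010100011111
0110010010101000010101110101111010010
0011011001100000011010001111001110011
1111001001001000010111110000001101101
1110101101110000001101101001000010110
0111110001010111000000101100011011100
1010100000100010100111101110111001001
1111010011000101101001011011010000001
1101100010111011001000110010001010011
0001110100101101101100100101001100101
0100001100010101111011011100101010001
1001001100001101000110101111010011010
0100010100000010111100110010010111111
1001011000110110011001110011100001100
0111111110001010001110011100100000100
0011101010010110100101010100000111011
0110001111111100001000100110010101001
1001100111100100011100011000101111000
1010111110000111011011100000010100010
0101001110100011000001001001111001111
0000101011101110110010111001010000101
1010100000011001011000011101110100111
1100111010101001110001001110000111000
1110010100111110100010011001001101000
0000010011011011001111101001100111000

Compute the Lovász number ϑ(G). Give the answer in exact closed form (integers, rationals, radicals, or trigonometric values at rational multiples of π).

sqrt(37)

Vertex leyb has 18 neighbors: rydo, cwwu, dlru, ninx, fqwz, fxto, dcyt, tqox, wbkh, dbew, zxsf, bems, rrck, peej, nlgs, lcrq, xzku, asni.
deg(dcyt) = 18; N(dcyt) = {ulot, dlru, fltn, iuyy, ninx, leyb, jpuh, wbkh, dbew, gnsm, bems, gdtq, rtoo, meqs, nlgs, lcrq, asni, huqh}.
Vertex ifdl has 18 neighbors: rydo, cwwu, ulot, dlru, iuyy, ninx, fqwz, jpuh, ojrv, dbew, zxsf, auzt, yiww, meqs, nlgs, epio, xzku, huqh.
deg(peej) = 18; N(peej) = {rydo, dlru, lsdl, nucd, ltvd, ninx, leyb, fxto, jpuh, wbkh, ojrv, yiww, gnsm, rrck, meqs, nlgs, lcrq, epio}.
37-vertex 18-regular graph: SR(37,18,8,9) — a Paley graph.
The 3 distinct eigenvalues: [18.0, 2.541, -3.541].
Lovász (edge-transitive): ϑ = −37·(-sqrt(37)/2 - 1/2)/((18)−(-sqrt(37)/2 - 1/2)) = sqrt(37).
≈ 6.08276 (to 5 d.p.).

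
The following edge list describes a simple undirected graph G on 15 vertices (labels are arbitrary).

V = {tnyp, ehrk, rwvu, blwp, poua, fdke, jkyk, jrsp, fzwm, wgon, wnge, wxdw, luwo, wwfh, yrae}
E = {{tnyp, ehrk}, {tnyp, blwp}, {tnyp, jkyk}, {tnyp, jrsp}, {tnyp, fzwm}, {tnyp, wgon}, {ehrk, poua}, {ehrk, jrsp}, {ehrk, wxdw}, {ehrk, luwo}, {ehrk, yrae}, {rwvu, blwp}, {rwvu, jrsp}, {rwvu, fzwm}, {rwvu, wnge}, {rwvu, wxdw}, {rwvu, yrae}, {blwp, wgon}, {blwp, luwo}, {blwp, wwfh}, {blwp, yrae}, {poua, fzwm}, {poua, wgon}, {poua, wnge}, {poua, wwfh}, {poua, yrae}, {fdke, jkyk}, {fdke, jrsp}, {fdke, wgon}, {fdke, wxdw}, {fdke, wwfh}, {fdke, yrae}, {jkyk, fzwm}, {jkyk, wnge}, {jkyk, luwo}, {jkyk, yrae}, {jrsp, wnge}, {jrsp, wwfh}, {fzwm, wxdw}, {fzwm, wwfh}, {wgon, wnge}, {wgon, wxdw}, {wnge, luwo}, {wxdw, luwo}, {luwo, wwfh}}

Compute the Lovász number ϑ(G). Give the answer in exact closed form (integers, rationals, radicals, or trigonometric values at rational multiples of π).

N(poua) = {ehrk, fzwm, wgon, wnge, wwfh, yrae}, |N(poua)| = 6.
Vertex fdke has 6 neighbors: jkyk, jrsp, wgon, wxdw, wwfh, yrae.
N(blwp) = {tnyp, rwvu, wgon, luwo, wwfh, yrae}, |N(blwp)| = 6.
deg(ehrk) = 6; N(ehrk) = {tnyp, poua, jrsp, wxdw, luwo, yrae}.
G on 15 vertices is 6-regular; Kneser K(6,2) on C(6,2)=15 vertices.
spec(A) ≈ [6.0, 1.0, -3.0] (distinct, 4 d.p.).
λ_max=6, λ_min=-3; ϑ = −15·λ_min/(λ_max−λ_min) = 5.
ϑ(G) ≈ 5.00000000.

5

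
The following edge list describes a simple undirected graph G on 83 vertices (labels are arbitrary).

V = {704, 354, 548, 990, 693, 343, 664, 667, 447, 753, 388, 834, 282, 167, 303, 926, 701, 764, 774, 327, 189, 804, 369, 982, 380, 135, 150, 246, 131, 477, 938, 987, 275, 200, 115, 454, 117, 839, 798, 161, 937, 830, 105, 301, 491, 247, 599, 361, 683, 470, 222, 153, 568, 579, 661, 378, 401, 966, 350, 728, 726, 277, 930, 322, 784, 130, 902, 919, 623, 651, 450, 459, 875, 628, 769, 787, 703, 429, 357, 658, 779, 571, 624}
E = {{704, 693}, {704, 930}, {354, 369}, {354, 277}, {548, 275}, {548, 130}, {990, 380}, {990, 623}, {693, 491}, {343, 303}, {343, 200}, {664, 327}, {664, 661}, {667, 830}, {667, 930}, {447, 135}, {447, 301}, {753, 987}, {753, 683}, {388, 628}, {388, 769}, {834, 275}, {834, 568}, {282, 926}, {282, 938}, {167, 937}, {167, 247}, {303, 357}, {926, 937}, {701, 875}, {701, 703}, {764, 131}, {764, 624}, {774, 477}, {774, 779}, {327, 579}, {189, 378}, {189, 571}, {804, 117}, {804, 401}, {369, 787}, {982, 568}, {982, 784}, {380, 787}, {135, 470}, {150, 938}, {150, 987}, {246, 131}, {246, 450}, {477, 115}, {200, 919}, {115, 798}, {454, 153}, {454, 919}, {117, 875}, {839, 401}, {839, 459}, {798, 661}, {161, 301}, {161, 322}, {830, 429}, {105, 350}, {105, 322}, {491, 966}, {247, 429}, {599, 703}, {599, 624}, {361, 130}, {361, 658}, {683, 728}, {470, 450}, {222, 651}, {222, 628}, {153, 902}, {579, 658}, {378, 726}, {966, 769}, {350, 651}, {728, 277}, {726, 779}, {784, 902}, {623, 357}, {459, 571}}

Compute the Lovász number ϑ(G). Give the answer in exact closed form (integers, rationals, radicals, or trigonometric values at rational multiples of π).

N(447) = {135, 301}, |N(447)| = 2.
Vertex 275 has 2 neighbors: 548, 834.
Vertex 459 has 2 neighbors: 839, 571.
deg(628) = 2; N(628) = {388, 222}.
83-vertex 2-regular graph: connected 2-regular on 83 ⇒ C_{83}.
spec(A) ≈ [2.0, 1.99427, 1.97712, 1.94865, 1.90901, 1.85844, 1.79722, 1.72571, 1.64431, 1.5535, 1.45378, 1.34575, 1.23, 1.1072, 0.97807, 0.84333, 0.70376, 0.56016, 0.41335, 0.26418, 0.11349, -0.03785, -0.18897, -0.33901, -0.48711, -0.63242, -0.7741, -0.91135, -1.04338, -1.16944, -1.28879, -1.40077, -1.50472, -1.60005, -1.68622, -1.76273, -1.82914, -1.88507, -1.93021, -1.96429, -1.98712, -1.99857] (distinct, 5 d.p.).
With N=83: ϑ(G) = 83·(-(-1)*2*cos(pi/83))/(2−(-2*cos(pi/83))) = 83*cos(pi/83)/(cos(pi/83) + 1).
= 41.4851326… (decimal).
Check 41 ≤ 83*cos(pi/83)/(cos(pi/83) + 1) ≤ 42: both strict.

83*cos(pi/83)/(cos(pi/83) + 1)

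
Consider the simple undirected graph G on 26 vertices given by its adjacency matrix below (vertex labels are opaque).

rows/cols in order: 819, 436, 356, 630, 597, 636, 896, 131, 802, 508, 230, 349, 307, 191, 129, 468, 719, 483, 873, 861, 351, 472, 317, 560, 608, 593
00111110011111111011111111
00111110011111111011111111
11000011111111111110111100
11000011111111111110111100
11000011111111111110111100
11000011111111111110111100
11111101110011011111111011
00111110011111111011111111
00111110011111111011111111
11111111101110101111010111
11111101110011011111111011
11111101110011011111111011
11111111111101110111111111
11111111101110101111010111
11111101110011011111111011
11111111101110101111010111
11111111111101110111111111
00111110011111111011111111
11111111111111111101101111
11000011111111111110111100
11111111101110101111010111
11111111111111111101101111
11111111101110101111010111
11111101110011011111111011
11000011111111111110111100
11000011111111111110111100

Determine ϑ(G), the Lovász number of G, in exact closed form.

N(129) = {819, 436, 356, 630, 597, 636, 131, 802, 508, 307, 191, 468, 719, 483, 873, 861, 351, 472, 317, 608, 593}, |N(129)| = 21.
deg(436) = 21; N(436) = {356, 630, 597, 636, 896, 508, 230, 349, 307, 191, 129, 468, 719, 873, 861, 351, 472, 317, 560, 608, 593}.
deg(349) = 21; N(349) = {819, 436, 356, 630, 597, 636, 131, 802, 508, 307, 191, 468, 719, 483, 873, 861, 351, 472, 317, 608, 593}.
N(191) = {819, 436, 356, 630, 597, 636, 896, 131, 802, 230, 349, 307, 129, 719, 483, 873, 861, 472, 560, 608, 593}, |N(191)| = 21.
G = K_{7,5,5,5,2,2}: α = 7 = χ(Ḡ), so ϑ = 7.
Numerically 7.00000.
Check 7 ≤ 7 ≤ 7: collapsed.

7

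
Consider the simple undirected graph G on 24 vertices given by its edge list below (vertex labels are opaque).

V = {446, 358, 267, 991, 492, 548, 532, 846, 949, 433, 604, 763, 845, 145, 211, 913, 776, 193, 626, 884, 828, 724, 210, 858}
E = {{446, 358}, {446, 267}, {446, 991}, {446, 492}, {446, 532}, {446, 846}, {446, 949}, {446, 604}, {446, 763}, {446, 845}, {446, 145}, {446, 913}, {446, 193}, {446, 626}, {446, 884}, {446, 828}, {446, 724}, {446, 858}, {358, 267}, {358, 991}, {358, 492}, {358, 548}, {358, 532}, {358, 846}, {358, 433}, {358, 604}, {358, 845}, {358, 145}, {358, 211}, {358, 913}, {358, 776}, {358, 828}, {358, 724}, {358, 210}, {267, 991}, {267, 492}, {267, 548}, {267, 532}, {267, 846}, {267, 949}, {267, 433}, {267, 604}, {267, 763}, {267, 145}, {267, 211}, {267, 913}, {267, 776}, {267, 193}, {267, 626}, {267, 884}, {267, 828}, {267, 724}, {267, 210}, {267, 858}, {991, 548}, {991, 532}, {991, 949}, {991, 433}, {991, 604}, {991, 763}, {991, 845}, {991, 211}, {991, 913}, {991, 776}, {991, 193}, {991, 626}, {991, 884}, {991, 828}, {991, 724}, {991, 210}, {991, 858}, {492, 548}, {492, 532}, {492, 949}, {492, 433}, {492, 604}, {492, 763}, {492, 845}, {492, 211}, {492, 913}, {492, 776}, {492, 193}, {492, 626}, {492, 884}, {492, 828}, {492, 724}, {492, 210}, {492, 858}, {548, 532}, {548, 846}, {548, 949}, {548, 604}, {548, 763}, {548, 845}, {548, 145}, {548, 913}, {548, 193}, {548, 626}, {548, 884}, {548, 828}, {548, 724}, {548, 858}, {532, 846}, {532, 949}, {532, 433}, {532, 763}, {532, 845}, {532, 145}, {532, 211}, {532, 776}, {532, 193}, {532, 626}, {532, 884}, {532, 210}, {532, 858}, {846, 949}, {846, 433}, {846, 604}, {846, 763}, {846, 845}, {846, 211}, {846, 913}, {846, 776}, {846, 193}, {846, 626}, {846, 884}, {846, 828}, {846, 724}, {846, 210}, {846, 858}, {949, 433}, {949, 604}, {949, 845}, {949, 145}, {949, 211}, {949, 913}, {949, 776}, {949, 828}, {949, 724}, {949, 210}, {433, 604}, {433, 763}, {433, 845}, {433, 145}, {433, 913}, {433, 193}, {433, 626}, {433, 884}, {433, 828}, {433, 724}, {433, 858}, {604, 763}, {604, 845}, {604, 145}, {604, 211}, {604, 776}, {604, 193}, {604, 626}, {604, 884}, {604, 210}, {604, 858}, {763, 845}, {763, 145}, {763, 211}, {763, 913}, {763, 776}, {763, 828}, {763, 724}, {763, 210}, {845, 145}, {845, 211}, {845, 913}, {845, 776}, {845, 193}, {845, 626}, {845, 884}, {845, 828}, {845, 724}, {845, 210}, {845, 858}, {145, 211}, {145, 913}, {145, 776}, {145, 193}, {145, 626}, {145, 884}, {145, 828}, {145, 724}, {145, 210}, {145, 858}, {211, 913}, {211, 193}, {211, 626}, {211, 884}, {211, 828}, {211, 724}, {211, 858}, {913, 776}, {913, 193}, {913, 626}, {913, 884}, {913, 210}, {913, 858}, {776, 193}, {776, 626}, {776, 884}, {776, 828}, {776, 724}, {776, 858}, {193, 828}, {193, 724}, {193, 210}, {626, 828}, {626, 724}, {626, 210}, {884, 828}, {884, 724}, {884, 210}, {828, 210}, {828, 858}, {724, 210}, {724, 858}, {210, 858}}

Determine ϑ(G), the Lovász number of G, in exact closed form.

7

N(446) = {358, 267, 991, 492, 532, 846, 949, 604, 763, 845, 145, 913, 193, 626, 884, 828, 724, 858}, |N(446)| = 18.
N(145) = {446, 358, 267, 548, 532, 949, 433, 604, 763, 845, 211, 913, 776, 193, 626, 884, 828, 724, 210, 858}, |N(145)| = 20.
Vertex 492 has 20 neighbors: 446, 358, 267, 548, 532, 949, 433, 604, 763, 845, 211, 913, 776, 193, 626, 884, 828, 724, 210, 858.
deg(763) = 17; N(763) = {446, 267, 991, 492, 548, 532, 846, 433, 604, 845, 145, 211, 913, 776, 828, 724, 210}.
G = K_{7,6,5,4,2}: α = 7 = χ(Ḡ), so ϑ = 7.
≈ 7.000000 (to 6 d.p.).
Check 7 ≤ 7 ≤ 7: collapsed.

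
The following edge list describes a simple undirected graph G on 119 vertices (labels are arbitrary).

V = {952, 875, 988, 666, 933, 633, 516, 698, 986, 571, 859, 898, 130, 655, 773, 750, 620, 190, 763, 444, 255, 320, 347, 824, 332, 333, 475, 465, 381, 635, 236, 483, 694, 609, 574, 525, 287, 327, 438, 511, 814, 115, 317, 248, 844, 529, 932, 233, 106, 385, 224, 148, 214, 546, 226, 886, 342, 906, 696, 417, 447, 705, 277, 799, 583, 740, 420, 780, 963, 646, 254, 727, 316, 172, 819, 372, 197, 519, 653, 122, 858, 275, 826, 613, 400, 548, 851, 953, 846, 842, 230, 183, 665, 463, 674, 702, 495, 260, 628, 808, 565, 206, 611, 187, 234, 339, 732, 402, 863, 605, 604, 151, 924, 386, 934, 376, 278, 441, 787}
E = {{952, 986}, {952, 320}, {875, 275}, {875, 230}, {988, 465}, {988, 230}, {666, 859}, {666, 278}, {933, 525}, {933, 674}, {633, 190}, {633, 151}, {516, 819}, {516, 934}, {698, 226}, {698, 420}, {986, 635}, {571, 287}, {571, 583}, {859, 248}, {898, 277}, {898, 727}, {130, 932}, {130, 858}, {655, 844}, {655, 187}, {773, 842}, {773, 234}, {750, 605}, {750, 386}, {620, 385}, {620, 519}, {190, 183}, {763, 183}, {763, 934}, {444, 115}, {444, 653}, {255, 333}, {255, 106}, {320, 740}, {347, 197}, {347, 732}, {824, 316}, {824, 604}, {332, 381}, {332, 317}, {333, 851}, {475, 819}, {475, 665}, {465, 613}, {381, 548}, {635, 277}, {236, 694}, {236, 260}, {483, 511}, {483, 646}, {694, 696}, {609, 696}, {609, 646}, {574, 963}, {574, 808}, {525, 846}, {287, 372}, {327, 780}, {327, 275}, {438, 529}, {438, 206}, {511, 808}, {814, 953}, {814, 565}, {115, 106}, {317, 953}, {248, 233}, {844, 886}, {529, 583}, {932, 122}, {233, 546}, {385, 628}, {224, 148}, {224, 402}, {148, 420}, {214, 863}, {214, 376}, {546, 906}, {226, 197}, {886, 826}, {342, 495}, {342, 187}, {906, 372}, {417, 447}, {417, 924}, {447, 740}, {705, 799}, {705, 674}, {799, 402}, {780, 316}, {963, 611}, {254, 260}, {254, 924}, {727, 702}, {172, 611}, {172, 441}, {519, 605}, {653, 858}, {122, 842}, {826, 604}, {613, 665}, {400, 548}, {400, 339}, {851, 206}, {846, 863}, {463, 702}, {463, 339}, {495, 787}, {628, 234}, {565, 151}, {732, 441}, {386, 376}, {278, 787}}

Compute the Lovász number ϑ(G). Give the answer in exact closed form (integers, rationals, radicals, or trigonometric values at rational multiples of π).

119*cos(pi/119)/(cos(pi/119) + 1)

N(934) = {516, 763}, |N(934)| = 2.
Vertex 130 has 2 neighbors: 932, 858.
N(516) = {819, 934}, |N(516)| = 2.
deg(824) = 2; N(824) = {316, 604}.
G on 119 vertices is 2-regular; connected 2-regular on 119 ⇒ C_{119}.
A has 60 distinct eigenvalues ≈ [2.0, 1.99721, 1.98886, 1.97496, 1.95556, 1.93071, 1.90047, 1.86494, 1.82422, 1.7784, 1.72763, 1.67205, 1.6118, 1.54707, 1.47802, 1.40485, 1.32776, 1.24698, 1.16272, 1.07522, 0.98472, 0.89148, 0.79575, 0.6978, 0.59791, 0.49636, 0.39342, 0.28938, 0.18454, 0.07918, -0.0264, -0.1319, -0.23704, -0.34152, -0.44504, -0.54733, -0.64808, -0.74704, -0.84391, -0.93843, -1.03033, -1.11936, -1.20527, -1.28782, -1.36678, -1.44194, -1.51307, -1.57999, -1.6425, -1.70043, -1.75363, -1.80194, -1.84522, -1.88337, -1.91626, -1.94381, -1.96595, -1.9826, -1.99373, -1.9993].
With N=119: ϑ(G) = 119·(-(-1)*2*cos(pi/119))/(2−(-2*cos(pi/119))) = 119*cos(pi/119)/(cos(pi/119) + 1).
ϑ(G) ≈ 59.489632.
Lovász sandwich 59 ≤ 119*cos(pi/119)/(cos(pi/119) + 1) ≤ 60: both strict.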